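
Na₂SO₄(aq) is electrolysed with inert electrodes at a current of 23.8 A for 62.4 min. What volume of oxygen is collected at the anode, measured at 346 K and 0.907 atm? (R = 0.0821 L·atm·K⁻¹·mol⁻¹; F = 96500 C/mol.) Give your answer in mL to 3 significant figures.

Q = It = 23.8 × 3744 = 89110 C
n(e⁻) = Q/F = 89110/96500 = 0.9234 mol
2H₂O → O₂ + 4H⁺ + 4e⁻, so n(O₂) = 0.9234 / 4 = 0.2309 mol
V = nRT/P = 0.2309 × 0.0821 × 346 / 0.907 = 7.232 L
= 7230 mL

7230 mL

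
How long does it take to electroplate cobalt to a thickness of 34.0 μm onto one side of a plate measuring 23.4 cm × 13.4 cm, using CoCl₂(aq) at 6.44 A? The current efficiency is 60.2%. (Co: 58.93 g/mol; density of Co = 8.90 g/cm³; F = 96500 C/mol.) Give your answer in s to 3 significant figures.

Plated area = 23.4 × 13.4 = 313.6 cm²
Volume = 313.6 × 34.0×10⁻⁴ cm = 1.066 cm³
m(Co) = 1.066 × 8.90 = 9.487 g
n(Co) = 9.487 / 58.93 = 0.1610 mol; n(e⁻) = 2 × 0.1610 = 0.3220 mol
Q = 0.3220 × 96500 / 0.602 = 51620 C
t = 51620 / 6.44 = 8016 s

8020 s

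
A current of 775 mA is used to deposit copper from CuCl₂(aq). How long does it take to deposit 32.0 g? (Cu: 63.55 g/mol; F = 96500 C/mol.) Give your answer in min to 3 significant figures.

n(Cu) = 32.0 / 63.55 = 0.5035 mol
Cu²⁺ + 2e⁻ → Cu, so n(e⁻) = 2 × 0.5035 = 1.007 mol
Q = 1.007 × 96500 = 97180 C
t = Q / I = 97180 / 0.775 = 1.254×10^5 s = 2090 min

2090 min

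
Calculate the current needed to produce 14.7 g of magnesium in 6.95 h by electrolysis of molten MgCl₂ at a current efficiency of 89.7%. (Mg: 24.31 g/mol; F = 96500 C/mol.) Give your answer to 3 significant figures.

5.20 A

n(Mg) = 14.7 / 24.31 = 0.6047 mol
Mg²⁺ + 2e⁻ → Mg, so n(e⁻) = 2 × 0.6047 = 1.209 mol
Q = 1.209 × 96500 / 0.897 = 1.301×10^5 C
I = Q / t = 1.301×10^5 / 25020 s = 5.20 A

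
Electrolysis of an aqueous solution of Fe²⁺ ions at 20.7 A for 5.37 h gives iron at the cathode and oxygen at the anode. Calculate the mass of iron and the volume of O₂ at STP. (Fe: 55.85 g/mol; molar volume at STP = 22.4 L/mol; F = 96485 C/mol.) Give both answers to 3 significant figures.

116 g Fe; 23.2 L O₂

Q = 20.7 × 19332 = 4.002×10^5 C; n(e⁻) = 4.002×10^5 / 96485 = 4.148 mol
Cathode: Fe²⁺ + 2e⁻ → Fe → n(Fe) = 4.148/2 = 2.074 mol → 116 g
Anode: 2H₂O → O₂ + 4H⁺ + 4e⁻ → n(O₂) = 4.148/4 = 1.037 mol → 23.2 L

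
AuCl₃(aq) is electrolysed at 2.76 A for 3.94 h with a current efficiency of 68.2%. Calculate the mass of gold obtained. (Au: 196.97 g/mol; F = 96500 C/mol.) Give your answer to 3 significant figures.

Q = 2.76 × 14184 = 39150 C
n(e⁻) = 39150 / 96500 = 0.4057 mol
Au³⁺ + 3e⁻ → Au, so theoretical m(Au) = 0.1352 × 196.97 = 26.63 g
Actual mass = 68.2% × 26.63 = 18.2 g

18.2 g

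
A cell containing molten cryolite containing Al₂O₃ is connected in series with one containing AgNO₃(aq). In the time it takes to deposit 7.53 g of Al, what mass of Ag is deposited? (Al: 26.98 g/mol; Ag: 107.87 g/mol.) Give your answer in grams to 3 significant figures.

90.3 g

n(Al) = 7.53 / 26.98 = 0.2791 mol
Al³⁺ + 3e⁻ → Al, so n(e⁻) = 3 × 0.2791 = 0.8373 mol
The cells are in series, so the same charge (and hence the same n(e⁻) = 0.8373 mol) passes through both.
Ag⁺ + e⁻ → Ag, so n(Ag) = 0.8373 mol
m(Ag) = 0.8373 × 107.87 = 90.3 g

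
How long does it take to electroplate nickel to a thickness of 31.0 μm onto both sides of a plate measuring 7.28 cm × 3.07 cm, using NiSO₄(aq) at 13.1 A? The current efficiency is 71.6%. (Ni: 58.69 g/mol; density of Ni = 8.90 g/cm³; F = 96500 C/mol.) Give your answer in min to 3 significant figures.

Plated area = 2 × 7.28 × 3.07 = 44.70 cm²
Volume = 44.70 × 31.0×10⁻⁴ cm = 0.1386 cm³
m(Ni) = 0.1386 × 8.90 = 1.234 g
n(Ni) = 1.234 / 58.69 = 0.02103 mol; n(e⁻) = 2 × 0.02103 = 0.04206 mol
Q = 0.04206 × 96500 / 0.716 = 5669 C
t = 5669 / 13.1 = 432.7 s = 7.21 min

7.21 min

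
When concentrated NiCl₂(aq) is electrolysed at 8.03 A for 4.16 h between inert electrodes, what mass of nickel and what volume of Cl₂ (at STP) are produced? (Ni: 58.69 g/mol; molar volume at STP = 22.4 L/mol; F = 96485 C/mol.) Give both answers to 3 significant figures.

Q = 8.03 × 14976 = 1.203×10^5 C; n(e⁻) = 1.203×10^5 / 96485 = 1.247 mol
Cathode: Ni²⁺ + 2e⁻ → Ni → n(Ni) = 1.247/2 = 0.6235 mol → 36.6 g
Anode: 2Cl⁻ → Cl₂ + 2e⁻ → n(Cl₂) = 1.247/2 = 0.6235 mol → 14.0 L

36.6 g Ni; 14.0 L Cl₂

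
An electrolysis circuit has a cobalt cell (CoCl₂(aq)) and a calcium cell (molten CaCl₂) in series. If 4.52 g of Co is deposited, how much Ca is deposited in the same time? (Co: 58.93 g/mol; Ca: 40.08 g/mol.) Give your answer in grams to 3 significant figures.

3.07 g

n(Co) = 4.52 / 58.93 = 0.07670 mol
Co²⁺ + 2e⁻ → Co, so n(e⁻) = 2 × 0.07670 = 0.1534 mol
Since the cells are in series, n(e⁻) in the Ca cell is also 0.1534 mol.
Ca²⁺ + 2e⁻ → Ca, so n(Ca) = 0.1534 / 2 = 0.07670 mol
m(Ca) = 0.07670 × 40.08 = 3.07 g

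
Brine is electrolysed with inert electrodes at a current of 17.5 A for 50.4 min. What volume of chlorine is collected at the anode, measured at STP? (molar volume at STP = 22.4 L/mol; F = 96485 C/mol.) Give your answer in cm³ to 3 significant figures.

Charge passed = 17.5 × 3024 = 52920 C
n(e⁻) = 52920 / 96485 = 0.5485 mol
2Cl⁻ → Cl₂ + 2e⁻, so n(Cl₂) = 0.5485 / 2 = 0.2743 mol
V = 0.2743 × 22.4 = 6.144 L
= 6140 cm³

6140 cm³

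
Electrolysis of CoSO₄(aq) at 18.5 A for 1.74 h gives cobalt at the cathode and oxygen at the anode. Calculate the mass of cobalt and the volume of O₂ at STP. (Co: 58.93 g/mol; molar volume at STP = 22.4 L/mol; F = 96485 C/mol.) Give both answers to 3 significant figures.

35.4 g Co; 6.73 L O₂

Q = 18.5 × 6264 = 1.159×10^5 C; n(e⁻) = 1.159×10^5 / 96485 = 1.201 mol
Cathode: Co²⁺ + 2e⁻ → Co → n(Co) = 1.201/2 = 0.6005 mol → 35.4 g
Anode: 2H₂O → O₂ + 4H⁺ + 4e⁻ → n(O₂) = 1.201/4 = 0.3003 mol → 6.73 L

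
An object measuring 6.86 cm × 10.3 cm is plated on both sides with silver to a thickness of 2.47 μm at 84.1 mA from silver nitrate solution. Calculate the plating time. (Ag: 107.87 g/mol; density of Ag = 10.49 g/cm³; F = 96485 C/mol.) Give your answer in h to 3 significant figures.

1.08 h

Plated area = 2 × 6.86 × 10.3 = 141.3 cm²
Volume = 141.3 × 2.47×10⁻⁴ cm = 0.03490 cm³
m(Ag) = 0.03490 × 10.49 = 0.3661 g
n(Ag) = 0.3661 / 107.87 = 0.003394 mol; n(e⁻) = 0.003394 mol
Q = 0.003394 × 96485 = 327.5 C
t = 327.5 / 0.0841 = 3894 s = 1.08 h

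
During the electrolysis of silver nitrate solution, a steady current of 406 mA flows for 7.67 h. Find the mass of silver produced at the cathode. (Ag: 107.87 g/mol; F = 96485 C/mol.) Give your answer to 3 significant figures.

Charge passed = 0.406 × 27612 = 11210 C
n(e⁻) = 11210 / 96485 = 0.1162 mol
Ag⁺ + e⁻ → Ag, so n(Ag) = 0.1162 mol
m = 0.1162 × 107.87 = 12.5 g

12.5 g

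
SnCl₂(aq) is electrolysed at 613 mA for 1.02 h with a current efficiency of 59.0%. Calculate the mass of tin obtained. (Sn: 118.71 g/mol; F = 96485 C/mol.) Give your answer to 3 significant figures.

Q = 0.613 × 3672 = 2251 C
n(e⁻) = 2251 / 96485 = 0.02333 mol
Sn²⁺ + 2e⁻ → Sn, so theoretical m(Sn) = 0.01167 × 118.71 = 1.385 g
Actual mass = 59.0% × 1.385 = 0.817 g

0.817 g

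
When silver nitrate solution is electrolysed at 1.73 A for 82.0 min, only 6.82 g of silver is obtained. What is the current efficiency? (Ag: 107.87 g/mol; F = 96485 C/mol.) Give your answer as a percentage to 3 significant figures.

71.7%

Q = 1.73 × 4920 = 8512 C
n(e⁻) = 8512 / 96485 = 0.08822 mol
Ag⁺ + e⁻ → Ag, so theoretical n(Ag) = 0.08822 mol → 9.516 g
Efficiency = 6.82 / 9.516 = 0.7167 = 71.7%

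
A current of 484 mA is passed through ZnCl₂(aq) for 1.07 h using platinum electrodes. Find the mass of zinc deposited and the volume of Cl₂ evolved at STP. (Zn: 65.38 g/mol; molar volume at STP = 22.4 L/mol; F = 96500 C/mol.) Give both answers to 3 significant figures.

0.632 g Zn; 0.216 L Cl₂

Q = 0.484 × 3852 = 1864 C; n(e⁻) = 1864 / 96500 = 0.01932 mol
Cathode: Zn²⁺ + 2e⁻ → Zn → n(Zn) = 0.01932/2 = 0.009660 mol → 0.632 g
Anode: 2Cl⁻ → Cl₂ + 2e⁻ → n(Cl₂) = 0.01932/2 = 0.009660 mol → 0.216 L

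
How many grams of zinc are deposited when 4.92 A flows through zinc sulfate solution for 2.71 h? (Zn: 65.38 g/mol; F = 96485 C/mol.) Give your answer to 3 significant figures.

Q = It = 4.92 × 9756 = 48000 C
Moles of electrons = 48000 / 96485 = 0.4975 mol
Zn²⁺ + 2e⁻ → Zn, so n(Zn) = 0.4975 / 2 = 0.2488 mol
m = 0.2488 × 65.38 = 16.3 g

16.3 g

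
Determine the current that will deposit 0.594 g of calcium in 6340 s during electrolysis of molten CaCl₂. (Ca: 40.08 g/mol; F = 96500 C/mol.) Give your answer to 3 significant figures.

0.451 A

n(Ca) = 0.594 / 40.08 = 0.01482 mol
Ca²⁺ + 2e⁻ → Ca, so n(e⁻) = 2 × 0.01482 = 0.02964 mol
Q = 0.02964 × 96500 = 2860 C
I = Q / t = 2860 / 6340 s = 0.451 A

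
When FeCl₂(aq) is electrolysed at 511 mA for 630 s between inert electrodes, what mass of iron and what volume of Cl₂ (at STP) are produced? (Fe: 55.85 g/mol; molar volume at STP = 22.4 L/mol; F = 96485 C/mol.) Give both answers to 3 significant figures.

Q = 0.511 × 630 = 321.9 C; n(e⁻) = 321.9 / 96485 = 0.003336 mol
Cathode: Fe²⁺ + 2e⁻ → Fe → n(Fe) = 0.003336/2 = 0.001668 mol → 0.0932 g
Anode: 2Cl⁻ → Cl₂ + 2e⁻ → n(Cl₂) = 0.003336/2 = 0.001668 mol → 0.0374 L

0.0932 g Fe; 0.0374 L Cl₂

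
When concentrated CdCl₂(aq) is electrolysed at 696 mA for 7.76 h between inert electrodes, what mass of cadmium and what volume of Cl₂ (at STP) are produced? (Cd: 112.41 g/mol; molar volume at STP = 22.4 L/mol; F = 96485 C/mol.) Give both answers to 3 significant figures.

11.3 g Cd; 2.26 L Cl₂

Q = 0.696 × 27936 = 19440 C; n(e⁻) = 19440 / 96485 = 0.2015 mol
Cathode: Cd²⁺ + 2e⁻ → Cd → n(Cd) = 0.2015/2 = 0.1008 mol → 11.3 g
Anode: 2Cl⁻ → Cl₂ + 2e⁻ → n(Cl₂) = 0.2015/2 = 0.1008 mol → 2.26 L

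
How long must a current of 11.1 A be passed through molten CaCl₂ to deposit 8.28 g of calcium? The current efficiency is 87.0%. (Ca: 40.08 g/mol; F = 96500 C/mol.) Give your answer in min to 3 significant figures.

n(Ca) = 8.28 / 40.08 = 0.2066 mol
Ca²⁺ + 2e⁻ → Ca, so n(e⁻) = 2 × 0.2066 = 0.4132 mol
Q = 0.4132 × 96500 / 0.870 = 45830 C
t = Q / I = 45830 / 11.1 = 4129 s = 68.8 min

68.8 min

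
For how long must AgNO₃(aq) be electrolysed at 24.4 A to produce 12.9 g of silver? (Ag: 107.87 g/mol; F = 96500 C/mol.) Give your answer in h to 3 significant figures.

n(Ag) = 12.9 / 107.87 = 0.1196 mol
Ag⁺ + e⁻ → Ag, so n(e⁻) = 0.1196 mol
Q = 0.1196 × 96500 = 11540 C
t = Q / I = 11540 / 24.4 = 473.0 s = 0.131 h

0.131 h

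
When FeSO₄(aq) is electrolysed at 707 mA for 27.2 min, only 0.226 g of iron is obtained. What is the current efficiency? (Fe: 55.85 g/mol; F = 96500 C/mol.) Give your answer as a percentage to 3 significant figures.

67.7%

Q = 0.707 × 1632 = 1154 C
n(e⁻) = 1154 / 96500 = 0.01196 mol
Fe²⁺ + 2e⁻ → Fe, so theoretical n(Fe) = 0.005980 mol → 0.3340 g
Efficiency = 0.226 / 0.3340 = 0.6766 = 67.7%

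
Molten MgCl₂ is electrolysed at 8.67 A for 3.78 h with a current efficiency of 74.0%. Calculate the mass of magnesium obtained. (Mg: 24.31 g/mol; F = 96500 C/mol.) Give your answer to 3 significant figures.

Q = 8.67 × 13608 = 1.180×10^5 C
n(e⁻) = 1.180×10^5 / 96500 = 1.223 mol
Mg²⁺ + 2e⁻ → Mg, so theoretical m(Mg) = 0.6115 × 24.31 = 14.87 g
Actual mass = 74.0% × 14.87 = 11.0 g

11.0 g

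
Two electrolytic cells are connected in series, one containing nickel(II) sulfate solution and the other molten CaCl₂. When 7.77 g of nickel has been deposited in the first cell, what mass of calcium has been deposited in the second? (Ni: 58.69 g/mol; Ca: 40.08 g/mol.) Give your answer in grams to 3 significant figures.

5.31 g

n(Ni) = 7.77 / 58.69 = 0.1324 mol
Ni²⁺ + 2e⁻ → Ni, so n(e⁻) = 2 × 0.1324 = 0.2648 mol
The cells are in series, so the same charge (and hence the same n(e⁻) = 0.2648 mol) passes through both.
Ca²⁺ + 2e⁻ → Ca, so n(Ca) = 0.2648 / 2 = 0.1324 mol
m(Ca) = 0.1324 × 40.08 = 5.31 g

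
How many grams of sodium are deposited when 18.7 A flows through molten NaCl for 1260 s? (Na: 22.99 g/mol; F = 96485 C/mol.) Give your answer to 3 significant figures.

Charge passed = 18.7 × 1260 = 23560 C
n(e⁻) = 23560 / 96485 = 0.2442 mol
Na⁺ + e⁻ → Na, so n(Na) = 0.2442 mol
m = 0.2442 × 22.99 = 5.61 g

5.61 g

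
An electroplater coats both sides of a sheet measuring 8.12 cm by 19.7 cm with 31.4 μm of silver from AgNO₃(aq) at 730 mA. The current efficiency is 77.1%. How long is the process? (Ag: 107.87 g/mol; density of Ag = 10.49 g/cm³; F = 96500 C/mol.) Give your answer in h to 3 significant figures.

4.65 h

Plated area = 2 × 8.12 × 19.7 = 319.9 cm²
Volume = 319.9 × 31.4×10⁻⁴ cm = 1.004 cm³
m(Ag) = 1.004 × 10.49 = 10.53 g
n(Ag) = 10.53 / 107.87 = 0.09762 mol; n(e⁻) = 0.09762 mol
Q = 0.09762 × 96500 / 0.771 = 12220 C
t = 12220 / 0.730 = 16740 s = 4.65 h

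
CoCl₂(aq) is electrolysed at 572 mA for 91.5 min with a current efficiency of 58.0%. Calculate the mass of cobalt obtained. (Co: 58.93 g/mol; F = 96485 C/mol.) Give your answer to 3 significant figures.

0.556 g

Q = 0.572 × 5490 = 3140 C
n(e⁻) = 3140 / 96485 = 0.03254 mol
Co²⁺ + 2e⁻ → Co, so theoretical m(Co) = 0.01627 × 58.93 = 0.9588 g
Actual mass = 58.0% × 0.9588 = 0.556 g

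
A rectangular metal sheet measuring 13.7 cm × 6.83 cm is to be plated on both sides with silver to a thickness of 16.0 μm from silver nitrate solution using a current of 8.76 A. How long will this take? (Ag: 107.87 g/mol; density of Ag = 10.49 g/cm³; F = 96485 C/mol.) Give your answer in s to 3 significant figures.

Plated area = 2 × 13.7 × 6.83 = 187.1 cm²
Volume = 187.1 × 16.0×10⁻⁴ cm = 0.2994 cm³
m(Ag) = 0.2994 × 10.49 = 3.141 g
n(Ag) = 3.141 / 107.87 = 0.02912 mol; n(e⁻) = 0.02912 mol
Q = 0.02912 × 96485 = 2810 C
t = 2810 / 8.76 = 320.8 s

321 s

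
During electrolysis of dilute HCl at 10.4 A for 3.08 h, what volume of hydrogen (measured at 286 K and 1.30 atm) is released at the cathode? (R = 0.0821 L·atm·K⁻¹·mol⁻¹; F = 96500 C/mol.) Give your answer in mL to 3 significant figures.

10800 mL

Q = It = 10.4 × 11088 = 1.153×10^5 C
Moles of electrons = 1.153×10^5 / 96500 = 1.195 mol
2H⁺ + 2e⁻ → H₂, so n(H₂) = 1.195 / 2 = 0.5975 mol
V = nRT/P = 0.5975 × 0.0821 × 286 / 1.30 = 10.79 L
= 10800 mL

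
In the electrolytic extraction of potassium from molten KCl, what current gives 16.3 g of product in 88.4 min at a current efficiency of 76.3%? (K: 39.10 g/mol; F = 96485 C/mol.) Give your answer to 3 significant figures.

n(K) = 16.3 / 39.10 = 0.4169 mol
K⁺ + e⁻ → K, so n(e⁻) = 0.4169 mol
Q = 0.4169 × 96485 / 0.763 = 52720 C
I = Q / t = 52720 / 5304 s = 9.94 A

9.94 A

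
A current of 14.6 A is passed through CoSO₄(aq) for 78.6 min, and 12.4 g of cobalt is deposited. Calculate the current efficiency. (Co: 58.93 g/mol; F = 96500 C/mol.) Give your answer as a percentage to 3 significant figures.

59.0%

Q = 14.6 × 4716 = 68850 C
n(e⁻) = 68850 / 96500 = 0.7135 mol
Co²⁺ + 2e⁻ → Co, so theoretical n(Co) = 0.3568 mol → 21.03 g
Efficiency = 12.4 / 21.03 = 0.5896 = 59.0%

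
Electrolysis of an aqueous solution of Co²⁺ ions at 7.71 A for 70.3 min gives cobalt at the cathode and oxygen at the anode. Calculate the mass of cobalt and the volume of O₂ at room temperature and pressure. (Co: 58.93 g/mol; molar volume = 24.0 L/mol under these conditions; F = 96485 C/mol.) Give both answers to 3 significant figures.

Q = 7.71 × 4218 = 32520 C; n(e⁻) = 32520 / 96485 = 0.3370 mol
Cathode: Co²⁺ + 2e⁻ → Co → n(Co) = 0.3370/2 = 0.1685 mol → 9.93 g
Anode: 2H₂O → O₂ + 4H⁺ + 4e⁻ → n(O₂) = 0.3370/4 = 0.08425 mol → 2.02 L

9.93 g Co; 2.02 L O₂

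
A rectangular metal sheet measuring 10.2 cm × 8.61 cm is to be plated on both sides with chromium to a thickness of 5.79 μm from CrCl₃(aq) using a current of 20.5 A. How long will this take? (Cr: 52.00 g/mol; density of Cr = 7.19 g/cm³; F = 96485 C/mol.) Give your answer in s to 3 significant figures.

199 s

Plated area = 2 × 10.2 × 8.61 = 175.6 cm²
Volume = 175.6 × 5.79×10⁻⁴ cm = 0.1017 cm³
m(Cr) = 0.1017 × 7.19 = 0.7312 g
n(Cr) = 0.7312 / 52.00 = 0.01406 mol; n(e⁻) = 3 × 0.01406 = 0.04218 mol
Q = 0.04218 × 96485 = 4070 C
t = 4070 / 20.5 = 198.5 s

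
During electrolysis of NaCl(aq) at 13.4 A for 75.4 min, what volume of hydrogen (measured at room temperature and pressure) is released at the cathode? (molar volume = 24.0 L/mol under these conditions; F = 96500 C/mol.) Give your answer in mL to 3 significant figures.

7540 mL

Q = 13.4 A × 4524 s = 60620 C
n(e⁻) = Q/F = 60620/96500 = 0.6282 mol
2H⁺ + 2e⁻ → H₂, so n(H₂) = 0.6282 / 2 = 0.3141 mol
V = 0.3141 × 24.0 = 7.538 L
= 7540 mL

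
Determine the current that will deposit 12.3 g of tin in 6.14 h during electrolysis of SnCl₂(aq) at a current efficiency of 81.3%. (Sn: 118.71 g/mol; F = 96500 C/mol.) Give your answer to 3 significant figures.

n(Sn) = 12.3 / 118.71 = 0.1036 mol
Sn²⁺ + 2e⁻ → Sn, so n(e⁻) = 2 × 0.1036 = 0.2072 mol
Q = 0.2072 × 96500 / 0.813 = 24590 C
I = Q / t = 24590 / 22104 s = 1.11 A

1.11 A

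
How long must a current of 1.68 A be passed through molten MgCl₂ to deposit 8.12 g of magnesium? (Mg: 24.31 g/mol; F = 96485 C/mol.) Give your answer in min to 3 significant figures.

639 min

n(Mg) = 8.12 / 24.31 = 0.3340 mol
Mg²⁺ + 2e⁻ → Mg, so n(e⁻) = 2 × 0.3340 = 0.6680 mol
Q = 0.6680 × 96485 = 64450 C
t = Q / I = 64450 / 1.68 = 38360 s = 639 min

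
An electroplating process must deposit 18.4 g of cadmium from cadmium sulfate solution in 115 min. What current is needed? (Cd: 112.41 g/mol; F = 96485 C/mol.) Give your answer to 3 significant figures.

n(Cd) = 18.4 / 112.41 = 0.1637 mol
Cd²⁺ + 2e⁻ → Cd, so n(e⁻) = 2 × 0.1637 = 0.3274 mol
Q = 0.3274 × 96485 = 31590 C
I = Q / t = 31590 / 6900 s = 4.58 A

4.58 A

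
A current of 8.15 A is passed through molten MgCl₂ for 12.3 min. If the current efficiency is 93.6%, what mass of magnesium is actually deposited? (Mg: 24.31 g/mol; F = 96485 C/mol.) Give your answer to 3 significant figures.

Q = 8.15 × 738 = 6015 C
n(e⁻) = 6015 / 96485 = 0.06234 mol
Mg²⁺ + 2e⁻ → Mg, so theoretical m(Mg) = 0.03117 × 24.31 = 0.7577 g
Actual mass = 93.6% × 0.7577 = 0.709 g

0.709 g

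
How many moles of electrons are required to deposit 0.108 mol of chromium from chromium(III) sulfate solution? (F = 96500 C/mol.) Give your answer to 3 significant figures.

Cr³⁺ + 3e⁻ → Cr, so n(e⁻) = 3 × 0.108 = 0.3240 mol

0.324 mol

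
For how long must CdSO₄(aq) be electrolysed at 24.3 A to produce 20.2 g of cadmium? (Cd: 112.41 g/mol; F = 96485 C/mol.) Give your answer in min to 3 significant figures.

23.8 min

n(Cd) = 20.2 / 112.41 = 0.1797 mol
Cd²⁺ + 2e⁻ → Cd, so n(e⁻) = 2 × 0.1797 = 0.3594 mol
Q = 0.3594 × 96485 = 34680 C
t = Q / I = 34680 / 24.3 = 1427 s = 23.8 min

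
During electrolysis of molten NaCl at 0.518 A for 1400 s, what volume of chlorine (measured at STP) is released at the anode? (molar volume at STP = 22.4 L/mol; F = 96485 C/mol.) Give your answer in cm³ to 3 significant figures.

Q = It = 0.518 × 1400 = 725.2 C
n(e⁻) = 725.2 / 96485 = 0.007516 mol
2Cl⁻ → Cl₂ + 2e⁻, so n(Cl₂) = 0.007516 / 2 = 0.003758 mol
V = 0.003758 × 22.4 = 0.08418 L
= 84.2 cm³

84.2 cm³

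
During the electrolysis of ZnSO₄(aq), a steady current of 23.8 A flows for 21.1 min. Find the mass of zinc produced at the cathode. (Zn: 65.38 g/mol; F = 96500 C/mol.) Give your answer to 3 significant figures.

10.2 g

Charge passed = 23.8 × 1266 = 30130 C
n(e⁻) = 30130 / 96500 = 0.3122 mol
Zn²⁺ + 2e⁻ → Zn, so n(Zn) = 0.3122 / 2 = 0.1561 mol
m = 0.1561 × 65.38 = 10.2 g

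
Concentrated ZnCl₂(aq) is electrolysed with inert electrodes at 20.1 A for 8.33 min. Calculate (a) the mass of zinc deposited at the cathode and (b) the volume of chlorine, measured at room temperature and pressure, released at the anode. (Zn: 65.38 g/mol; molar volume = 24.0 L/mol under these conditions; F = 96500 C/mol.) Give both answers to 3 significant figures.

3.40 g Zn; 1.25 L Cl₂

Q = 20.1 × 499.8 = 10050 C; n(e⁻) = 10050 / 96500 = 0.1041 mol
Cathode: Zn²⁺ + 2e⁻ → Zn → n(Zn) = 0.1041/2 = 0.05205 mol → 3.40 g
Anode: 2Cl⁻ → Cl₂ + 2e⁻ → n(Cl₂) = 0.1041/2 = 0.05205 mol → 1.25 L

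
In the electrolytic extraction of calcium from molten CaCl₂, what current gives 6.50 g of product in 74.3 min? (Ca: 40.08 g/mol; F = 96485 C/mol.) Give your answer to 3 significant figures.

n(Ca) = 6.50 / 40.08 = 0.1622 mol
Ca²⁺ + 2e⁻ → Ca, so n(e⁻) = 2 × 0.1622 = 0.3244 mol
Q = 0.3244 × 96485 = 31300 C
I = Q / t = 31300 / 4458 s = 7.02 A

7.02 A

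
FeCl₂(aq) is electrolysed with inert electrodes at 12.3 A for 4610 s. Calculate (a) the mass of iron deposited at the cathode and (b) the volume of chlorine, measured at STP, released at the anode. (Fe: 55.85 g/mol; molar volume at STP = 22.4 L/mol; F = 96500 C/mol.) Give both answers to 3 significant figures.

16.4 g Fe; 6.58 L Cl₂

Q = 12.3 × 4610 = 56700 C; n(e⁻) = 56700 / 96500 = 0.5876 mol
Cathode: Fe²⁺ + 2e⁻ → Fe → n(Fe) = 0.5876/2 = 0.2938 mol → 16.4 g
Anode: 2Cl⁻ → Cl₂ + 2e⁻ → n(Cl₂) = 0.5876/2 = 0.2938 mol → 6.58 L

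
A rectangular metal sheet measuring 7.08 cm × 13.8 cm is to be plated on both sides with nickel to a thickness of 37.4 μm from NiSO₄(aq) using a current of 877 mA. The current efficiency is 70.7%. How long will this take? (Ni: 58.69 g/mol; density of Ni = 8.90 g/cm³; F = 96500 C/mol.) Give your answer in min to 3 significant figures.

Plated area = 2 × 7.08 × 13.8 = 195.4 cm²
Volume = 195.4 × 37.4×10⁻⁴ cm = 0.7308 cm³
m(Ni) = 0.7308 × 8.90 = 6.504 g
n(Ni) = 6.504 / 58.69 = 0.1108 mol; n(e⁻) = 2 × 0.1108 = 0.2216 mol
Q = 0.2216 × 96500 / 0.707 = 30250 C
t = 30250 / 0.877 = 34490 s = 575 min

575 min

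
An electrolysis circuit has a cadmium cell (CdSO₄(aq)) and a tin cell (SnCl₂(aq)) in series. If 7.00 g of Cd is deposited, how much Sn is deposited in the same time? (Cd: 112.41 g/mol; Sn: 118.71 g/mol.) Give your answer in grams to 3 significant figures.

7.39 g

n(Cd) = 7.00 / 112.41 = 0.06227 mol
Cd²⁺ + 2e⁻ → Cd, so n(e⁻) = 2 × 0.06227 = 0.1245 mol
In series, the same 0.1245 mol of electrons flows through the second cell.
Sn²⁺ + 2e⁻ → Sn, so n(Sn) = 0.1245 / 2 = 0.06225 mol
m(Sn) = 0.06225 × 118.71 = 7.39 g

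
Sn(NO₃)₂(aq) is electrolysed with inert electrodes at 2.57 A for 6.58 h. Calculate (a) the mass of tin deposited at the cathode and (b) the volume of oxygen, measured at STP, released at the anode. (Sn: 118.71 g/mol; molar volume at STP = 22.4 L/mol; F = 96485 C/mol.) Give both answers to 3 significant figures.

37.5 g Sn; 3.53 L O₂

Q = 2.57 × 23688 = 60880 C; n(e⁻) = 60880 / 96485 = 0.6310 mol
Cathode: Sn²⁺ + 2e⁻ → Sn → n(Sn) = 0.6310/2 = 0.3155 mol → 37.5 g
Anode: 2H₂O → O₂ + 4H⁺ + 4e⁻ → n(O₂) = 0.6310/4 = 0.1578 mol → 3.53 L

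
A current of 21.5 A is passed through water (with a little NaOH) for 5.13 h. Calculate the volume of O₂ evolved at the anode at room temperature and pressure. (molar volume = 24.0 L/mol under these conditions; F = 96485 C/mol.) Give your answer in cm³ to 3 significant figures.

Q = It = 21.5 × 18468 = 3.971×10^5 C
n(e⁻) = 3.971×10^5 / 96485 = 4.116 mol
2H₂O → O₂ + 4H⁺ + 4e⁻, so n(O₂) = 4.116 / 4 = 1.029 mol
V = 1.029 × 24.0 = 24.70 L
= 24700 cm³

24700 cm³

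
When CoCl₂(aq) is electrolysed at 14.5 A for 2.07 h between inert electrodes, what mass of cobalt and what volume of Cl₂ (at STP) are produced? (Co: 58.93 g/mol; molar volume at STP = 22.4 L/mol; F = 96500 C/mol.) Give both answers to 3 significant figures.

Q = 14.5 × 7452 = 1.081×10^5 C; n(e⁻) = 1.081×10^5 / 96500 = 1.120 mol
Cathode: Co²⁺ + 2e⁻ → Co → n(Co) = 1.120/2 = 0.5600 mol → 33.0 g
Anode: 2Cl⁻ → Cl₂ + 2e⁻ → n(Cl₂) = 1.120/2 = 0.5600 mol → 12.5 L

33.0 g Co; 12.5 L Cl₂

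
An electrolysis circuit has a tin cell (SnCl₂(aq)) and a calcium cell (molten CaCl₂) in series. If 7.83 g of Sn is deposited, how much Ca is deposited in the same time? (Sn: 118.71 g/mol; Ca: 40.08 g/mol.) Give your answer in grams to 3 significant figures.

n(Sn) = 7.83 / 118.71 = 0.06596 mol
Sn²⁺ + 2e⁻ → Sn, so n(e⁻) = 2 × 0.06596 = 0.1319 mol
The cells are in series, so the same charge (and hence the same n(e⁻) = 0.1319 mol) passes through both.
Ca²⁺ + 2e⁻ → Ca, so n(Ca) = 0.1319 / 2 = 0.06595 mol
m(Ca) = 0.06595 × 40.08 = 2.64 g

2.64 g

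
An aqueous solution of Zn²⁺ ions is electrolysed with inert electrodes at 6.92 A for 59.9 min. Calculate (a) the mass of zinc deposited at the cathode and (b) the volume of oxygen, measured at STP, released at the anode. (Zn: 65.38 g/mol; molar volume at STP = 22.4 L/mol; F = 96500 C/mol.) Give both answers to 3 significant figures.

Q = 6.92 × 3594 = 24870 C; n(e⁻) = 24870 / 96500 = 0.2577 mol
Cathode: Zn²⁺ + 2e⁻ → Zn → n(Zn) = 0.2577/2 = 0.1289 mol → 8.43 g
Anode: 2H₂O → O₂ + 4H⁺ + 4e⁻ → n(O₂) = 0.2577/4 = 0.06443 mol → 1.44 L

8.43 g Zn; 1.44 L O₂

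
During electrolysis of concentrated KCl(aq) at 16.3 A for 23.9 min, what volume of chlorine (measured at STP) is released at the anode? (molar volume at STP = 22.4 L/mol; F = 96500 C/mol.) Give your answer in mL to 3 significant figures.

Q = 16.3 A × 1434 s = 23370 C
n(e⁻) = Q/F = 23370/96500 = 0.2422 mol
2Cl⁻ → Cl₂ + 2e⁻, so n(Cl₂) = 0.2422 / 2 = 0.1211 mol
V = 0.1211 × 22.4 = 2.713 L
= 2710 mL

2710 mL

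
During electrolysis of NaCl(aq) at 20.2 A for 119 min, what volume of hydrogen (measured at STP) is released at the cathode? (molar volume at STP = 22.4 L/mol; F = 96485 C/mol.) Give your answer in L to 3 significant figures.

Q = 20.2 A × 7140 s = 1.442×10^5 C
Moles of electrons = 1.442×10^5 / 96485 = 1.495 mol
2H⁺ + 2e⁻ → H₂, so n(H₂) = 1.495 / 2 = 0.7475 mol
V = 0.7475 × 22.4 = 16.74 L

16.7 L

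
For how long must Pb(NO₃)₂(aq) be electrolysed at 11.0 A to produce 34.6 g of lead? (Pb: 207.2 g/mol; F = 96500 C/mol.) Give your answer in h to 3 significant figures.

0.814 h

n(Pb) = 34.6 / 207.2 = 0.1670 mol
Pb²⁺ + 2e⁻ → Pb, so n(e⁻) = 2 × 0.1670 = 0.3340 mol
Q = 0.3340 × 96500 = 32230 C
t = Q / I = 32230 / 11.0 = 2930 s = 0.814 h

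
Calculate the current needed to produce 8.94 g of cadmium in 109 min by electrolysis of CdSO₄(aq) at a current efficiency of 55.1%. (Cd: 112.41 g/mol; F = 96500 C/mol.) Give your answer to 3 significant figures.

n(Cd) = 8.94 / 112.41 = 0.07953 mol
Cd²⁺ + 2e⁻ → Cd, so n(e⁻) = 2 × 0.07953 = 0.1591 mol
Q = 0.1591 × 96500 / 0.551 = 27860 C
I = Q / t = 27860 / 6540 s = 4.26 A

4.26 A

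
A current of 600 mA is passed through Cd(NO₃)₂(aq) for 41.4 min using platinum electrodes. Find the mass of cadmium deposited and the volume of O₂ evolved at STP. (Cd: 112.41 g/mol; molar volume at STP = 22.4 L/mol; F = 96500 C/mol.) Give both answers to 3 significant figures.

Q = 0.600 × 2484 = 1490 C; n(e⁻) = 1490 / 96500 = 0.01544 mol
Cathode: Cd²⁺ + 2e⁻ → Cd → n(Cd) = 0.01544/2 = 0.007720 mol → 0.868 g
Anode: 2H₂O → O₂ + 4H⁺ + 4e⁻ → n(O₂) = 0.01544/4 = 0.003860 mol → 0.0865 L

0.868 g Cd; 0.0865 L O₂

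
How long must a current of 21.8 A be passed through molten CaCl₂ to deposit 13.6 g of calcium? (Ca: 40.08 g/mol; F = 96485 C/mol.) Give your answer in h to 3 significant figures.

n(Ca) = 13.6 / 40.08 = 0.3393 mol
Ca²⁺ + 2e⁻ → Ca, so n(e⁻) = 2 × 0.3393 = 0.6786 mol
Q = 0.6786 × 96485 = 65470 C
t = Q / I = 65470 / 21.8 = 3003 s = 0.834 h

0.834 h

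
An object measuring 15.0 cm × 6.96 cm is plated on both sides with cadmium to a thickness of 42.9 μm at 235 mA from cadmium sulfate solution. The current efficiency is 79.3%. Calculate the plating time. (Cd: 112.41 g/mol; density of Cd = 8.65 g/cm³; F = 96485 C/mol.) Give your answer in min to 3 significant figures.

Plated area = 2 × 15.0 × 6.96 = 208.8 cm²
Volume = 208.8 × 42.9×10⁻⁴ cm = 0.8958 cm³
m(Cd) = 0.8958 × 8.65 = 7.749 g
n(Cd) = 7.749 / 112.41 = 0.06894 mol; n(e⁻) = 2 × 0.06894 = 0.1379 mol
Q = 0.1379 × 96485 / 0.793 = 16780 C
t = 16780 / 0.235 = 71400 s = 1190 min

1190 min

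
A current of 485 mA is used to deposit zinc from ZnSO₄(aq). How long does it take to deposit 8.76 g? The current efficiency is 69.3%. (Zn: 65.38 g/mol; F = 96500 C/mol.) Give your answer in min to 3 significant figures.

1280 min

n(Zn) = 8.76 / 65.38 = 0.1340 mol
Zn²⁺ + 2e⁻ → Zn, so n(e⁻) = 2 × 0.1340 = 0.2680 mol
Q = 0.2680 × 96500 / 0.693 = 37320 C
t = Q / I = 37320 / 0.485 = 76950 s = 1280 min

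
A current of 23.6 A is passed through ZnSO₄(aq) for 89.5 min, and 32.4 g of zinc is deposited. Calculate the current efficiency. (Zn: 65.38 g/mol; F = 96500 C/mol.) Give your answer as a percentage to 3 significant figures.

Q = 23.6 × 5370 = 1.267×10^5 C
n(e⁻) = 1.267×10^5 / 96500 = 1.313 mol
Zn²⁺ + 2e⁻ → Zn, so theoretical n(Zn) = 0.6565 mol → 42.92 g
Efficiency = 32.4 / 42.92 = 0.7549 = 75.5%

75.5%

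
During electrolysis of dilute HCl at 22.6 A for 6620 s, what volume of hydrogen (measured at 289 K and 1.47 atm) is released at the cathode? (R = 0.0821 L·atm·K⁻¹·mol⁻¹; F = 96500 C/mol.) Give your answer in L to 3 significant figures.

12.5 L

Q = 22.6 A × 6620 s = 1.496×10^5 C
Moles of electrons = 1.496×10^5 / 96500 = 1.550 mol
2H⁺ + 2e⁻ → H₂, so n(H₂) = 1.550 / 2 = 0.7750 mol
V = nRT/P = 0.7750 × 0.0821 × 289 / 1.47 = 12.51 L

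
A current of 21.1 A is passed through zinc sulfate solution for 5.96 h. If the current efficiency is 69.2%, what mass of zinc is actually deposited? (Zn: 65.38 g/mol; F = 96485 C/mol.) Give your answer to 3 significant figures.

Q = 21.1 × 21456 = 4.527×10^5 C
n(e⁻) = 4.527×10^5 / 96485 = 4.692 mol
Zn²⁺ + 2e⁻ → Zn, so theoretical m(Zn) = 2.346 × 65.38 = 153.4 g
Actual mass = 69.2% × 153.4 = 106 g

106 g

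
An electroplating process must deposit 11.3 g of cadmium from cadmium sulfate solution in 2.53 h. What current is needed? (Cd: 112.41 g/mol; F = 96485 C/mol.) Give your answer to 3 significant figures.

n(Cd) = 11.3 / 112.41 = 0.1005 mol
Cd²⁺ + 2e⁻ → Cd, so n(e⁻) = 2 × 0.1005 = 0.2010 mol
Q = 0.2010 × 96485 = 19390 C
I = Q / t = 19390 / 9108 s = 2.13 A

2.13 A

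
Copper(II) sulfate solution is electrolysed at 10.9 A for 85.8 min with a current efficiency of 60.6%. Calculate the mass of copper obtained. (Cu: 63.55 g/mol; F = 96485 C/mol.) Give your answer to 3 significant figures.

Q = 10.9 × 5148 = 56110 C
n(e⁻) = 56110 / 96485 = 0.5815 mol
Cu²⁺ + 2e⁻ → Cu, so theoretical m(Cu) = 0.2908 × 63.55 = 18.48 g
Actual mass = 60.6% × 18.48 = 11.2 g

11.2 g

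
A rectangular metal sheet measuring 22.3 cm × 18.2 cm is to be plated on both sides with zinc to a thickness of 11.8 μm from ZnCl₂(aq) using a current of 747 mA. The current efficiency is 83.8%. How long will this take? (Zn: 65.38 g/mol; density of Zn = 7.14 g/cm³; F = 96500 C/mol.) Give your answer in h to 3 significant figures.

8.96 h

Plated area = 2 × 22.3 × 18.2 = 811.7 cm²
Volume = 811.7 × 11.8×10⁻⁴ cm = 0.9578 cm³
m(Zn) = 0.9578 × 7.14 = 6.839 g
n(Zn) = 6.839 / 65.38 = 0.1046 mol; n(e⁻) = 2 × 0.1046 = 0.2092 mol
Q = 0.2092 × 96500 / 0.838 = 24090 C
t = 24090 / 0.747 = 32250 s = 8.96 h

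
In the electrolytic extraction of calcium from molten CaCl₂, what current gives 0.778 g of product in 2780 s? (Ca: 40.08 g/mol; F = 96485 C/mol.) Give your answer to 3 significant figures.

1.35 A

n(Ca) = 0.778 / 40.08 = 0.01941 mol
Ca²⁺ + 2e⁻ → Ca, so n(e⁻) = 2 × 0.01941 = 0.03882 mol
Q = 0.03882 × 96485 = 3746 C
I = Q / t = 3746 / 2780 s = 1.35 A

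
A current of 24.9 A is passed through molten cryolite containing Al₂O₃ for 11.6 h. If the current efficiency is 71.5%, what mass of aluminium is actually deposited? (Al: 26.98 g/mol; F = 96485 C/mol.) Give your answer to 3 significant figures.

Q = 24.9 × 41760 = 1.040×10^6 C
n(e⁻) = 1.040×10^6 / 96485 = 10.78 mol
Al³⁺ + 3e⁻ → Al, so theoretical m(Al) = 3.593 × 26.98 = 96.94 g
Actual mass = 71.5% × 96.94 = 69.3 g

69.3 g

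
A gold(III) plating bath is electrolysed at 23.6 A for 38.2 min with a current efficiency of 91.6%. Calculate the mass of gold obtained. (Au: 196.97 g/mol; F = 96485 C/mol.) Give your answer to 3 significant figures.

Q = 23.6 × 2292 = 54090 C
n(e⁻) = 54090 / 96485 = 0.5606 mol
Au³⁺ + 3e⁻ → Au, so theoretical m(Au) = 0.1869 × 196.97 = 36.81 g
Actual mass = 91.6% × 36.81 = 33.7 g

33.7 g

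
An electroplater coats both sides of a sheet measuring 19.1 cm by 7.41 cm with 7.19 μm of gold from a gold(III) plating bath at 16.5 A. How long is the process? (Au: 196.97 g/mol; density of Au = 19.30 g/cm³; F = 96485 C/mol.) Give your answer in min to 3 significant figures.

Plated area = 2 × 19.1 × 7.41 = 283.1 cm²
Volume = 283.1 × 7.19×10⁻⁴ cm = 0.2035 cm³
m(Au) = 0.2035 × 19.30 = 3.928 g
n(Au) = 3.928 / 196.97 = 0.01994 mol; n(e⁻) = 3 × 0.01994 = 0.05982 mol
Q = 0.05982 × 96485 = 5772 C
t = 5772 / 16.5 = 349.8 s = 5.83 min

5.83 min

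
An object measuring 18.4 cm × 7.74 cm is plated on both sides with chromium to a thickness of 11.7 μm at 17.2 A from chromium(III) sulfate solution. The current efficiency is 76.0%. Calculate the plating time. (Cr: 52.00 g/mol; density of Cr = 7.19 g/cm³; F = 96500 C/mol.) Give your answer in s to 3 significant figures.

Plated area = 2 × 18.4 × 7.74 = 284.8 cm²
Volume = 284.8 × 11.7×10⁻⁴ cm = 0.3332 cm³
m(Cr) = 0.3332 × 7.19 = 2.396 g
n(Cr) = 2.396 / 52.00 = 0.04608 mol; n(e⁻) = 3 × 0.04608 = 0.1382 mol
Q = 0.1382 × 96500 / 0.760 = 17550 C
t = 17550 / 17.2 = 1020 s

1020 s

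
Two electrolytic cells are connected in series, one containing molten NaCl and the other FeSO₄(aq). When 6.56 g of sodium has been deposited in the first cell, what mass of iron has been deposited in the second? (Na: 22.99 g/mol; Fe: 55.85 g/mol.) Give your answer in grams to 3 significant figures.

n(Na) = 6.56 / 22.99 = 0.2853 mol
Na⁺ + e⁻ → Na, so n(e⁻) = 0.2853 mol
Since the cells are in series, n(e⁻) in the Fe cell is also 0.2853 mol.
Fe²⁺ + 2e⁻ → Fe, so n(Fe) = 0.2853 / 2 = 0.1427 mol
m(Fe) = 0.1427 × 55.85 = 7.97 g

7.97 g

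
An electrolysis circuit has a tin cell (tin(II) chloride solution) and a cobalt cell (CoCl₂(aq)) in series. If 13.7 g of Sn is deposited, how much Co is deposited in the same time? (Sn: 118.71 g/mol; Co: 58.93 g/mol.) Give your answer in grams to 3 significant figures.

n(Sn) = 13.7 / 118.71 = 0.1154 mol
Sn²⁺ + 2e⁻ → Sn, so n(e⁻) = 2 × 0.1154 = 0.2308 mol
Same current for the same time ⇒ same n(e⁻) = 0.2308 mol in both cells.
Co²⁺ + 2e⁻ → Co, so n(Co) = 0.2308 / 2 = 0.1154 mol
m(Co) = 0.1154 × 58.93 = 6.80 g

6.80 g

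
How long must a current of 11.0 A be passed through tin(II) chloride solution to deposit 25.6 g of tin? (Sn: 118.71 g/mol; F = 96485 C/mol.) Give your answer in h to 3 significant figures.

1.05 h

n(Sn) = 25.6 / 118.71 = 0.2157 mol
Sn²⁺ + 2e⁻ → Sn, so n(e⁻) = 2 × 0.2157 = 0.4314 mol
Q = 0.4314 × 96485 = 41620 C
t = Q / I = 41620 / 11.0 = 3784 s = 1.05 h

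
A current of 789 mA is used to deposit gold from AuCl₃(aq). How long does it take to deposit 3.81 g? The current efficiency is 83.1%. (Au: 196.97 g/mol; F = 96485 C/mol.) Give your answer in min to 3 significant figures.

142 min

n(Au) = 3.81 / 196.97 = 0.01934 mol
Au³⁺ + 3e⁻ → Au, so n(e⁻) = 3 × 0.01934 = 0.05802 mol
Q = 0.05802 × 96485 / 0.831 = 6737 C
t = Q / I = 6737 / 0.789 = 8539 s = 142 min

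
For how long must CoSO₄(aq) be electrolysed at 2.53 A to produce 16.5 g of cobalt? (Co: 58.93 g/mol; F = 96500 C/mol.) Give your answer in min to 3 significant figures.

356 min

n(Co) = 16.5 / 58.93 = 0.2800 mol
Co²⁺ + 2e⁻ → Co, so n(e⁻) = 2 × 0.2800 = 0.5600 mol
Q = 0.5600 × 96500 = 54040 C
t = Q / I = 54040 / 2.53 = 21360 s = 356 min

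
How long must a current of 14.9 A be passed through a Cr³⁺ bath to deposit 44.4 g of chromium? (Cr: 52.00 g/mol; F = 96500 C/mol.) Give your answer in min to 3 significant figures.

276 min

n(Cr) = 44.4 / 52.00 = 0.8538 mol
Cr³⁺ + 3e⁻ → Cr, so n(e⁻) = 3 × 0.8538 = 2.561 mol
Q = 2.561 × 96500 = 2.471×10^5 C
t = Q / I = 2.471×10^5 / 14.9 = 16580 s = 276 min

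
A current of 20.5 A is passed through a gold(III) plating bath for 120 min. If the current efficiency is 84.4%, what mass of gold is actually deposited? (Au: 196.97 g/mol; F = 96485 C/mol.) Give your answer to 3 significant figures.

Q = 20.5 × 7200 = 1.476×10^5 C
n(e⁻) = 1.476×10^5 / 96485 = 1.530 mol
Au³⁺ + 3e⁻ → Au, so theoretical m(Au) = 0.5100 × 196.97 = 100.5 g
Actual mass = 84.4% × 100.5 = 84.8 g

84.8 g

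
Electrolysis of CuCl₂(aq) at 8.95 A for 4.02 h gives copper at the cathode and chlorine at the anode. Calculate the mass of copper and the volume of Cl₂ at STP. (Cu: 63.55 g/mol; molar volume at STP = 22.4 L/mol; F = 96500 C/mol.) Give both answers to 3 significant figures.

42.6 g Cu; 15.0 L Cl₂

Q = 8.95 × 14472 = 1.295×10^5 C; n(e⁻) = 1.295×10^5 / 96500 = 1.342 mol
Cathode: Cu²⁺ + 2e⁻ → Cu → n(Cu) = 1.342/2 = 0.6710 mol → 42.6 g
Anode: 2Cl⁻ → Cl₂ + 2e⁻ → n(Cl₂) = 1.342/2 = 0.6710 mol → 15.0 L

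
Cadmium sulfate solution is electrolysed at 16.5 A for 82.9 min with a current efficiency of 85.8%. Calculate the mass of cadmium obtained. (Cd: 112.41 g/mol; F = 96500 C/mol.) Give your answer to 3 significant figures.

41.0 g

Q = 16.5 × 4974 = 82070 C
n(e⁻) = 82070 / 96500 = 0.8505 mol
Cd²⁺ + 2e⁻ → Cd, so theoretical m(Cd) = 0.4253 × 112.41 = 47.81 g
Actual mass = 85.8% × 47.81 = 41.0 g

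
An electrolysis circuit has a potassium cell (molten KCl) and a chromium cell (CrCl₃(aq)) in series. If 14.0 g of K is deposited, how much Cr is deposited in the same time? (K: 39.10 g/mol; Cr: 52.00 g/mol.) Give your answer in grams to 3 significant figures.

n(K) = 14.0 / 39.10 = 0.3581 mol
K⁺ + e⁻ → K, so n(e⁻) = 0.3581 mol
Same current for the same time ⇒ same n(e⁻) = 0.3581 mol in both cells.
Cr³⁺ + 3e⁻ → Cr, so n(Cr) = 0.3581 / 3 = 0.1194 mol
m(Cr) = 0.1194 × 52.00 = 6.21 g

6.21 g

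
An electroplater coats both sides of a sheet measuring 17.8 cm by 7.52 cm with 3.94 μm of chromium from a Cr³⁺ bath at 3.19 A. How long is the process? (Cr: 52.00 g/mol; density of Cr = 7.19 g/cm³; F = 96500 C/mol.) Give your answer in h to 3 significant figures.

0.368 h

Plated area = 2 × 17.8 × 7.52 = 267.7 cm²
Volume = 267.7 × 3.94×10⁻⁴ cm = 0.1055 cm³
m(Cr) = 0.1055 × 7.19 = 0.7585 g
n(Cr) = 0.7585 / 52.00 = 0.01459 mol; n(e⁻) = 3 × 0.01459 = 0.04377 mol
Q = 0.04377 × 96500 = 4224 C
t = 4224 / 3.19 = 1324 s = 0.368 h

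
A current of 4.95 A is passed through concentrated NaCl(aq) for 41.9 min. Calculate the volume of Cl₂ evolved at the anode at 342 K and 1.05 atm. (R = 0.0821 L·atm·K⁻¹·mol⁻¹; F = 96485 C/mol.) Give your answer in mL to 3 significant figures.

Q = 4.95 A × 2514 s = 12440 C
Moles of electrons = 12440 / 96485 = 0.1289 mol
2Cl⁻ → Cl₂ + 2e⁻, so n(Cl₂) = 0.1289 / 2 = 0.06445 mol
V = nRT/P = 0.06445 × 0.0821 × 342 / 1.05 = 1.723 L
= 1720 mL

1720 mL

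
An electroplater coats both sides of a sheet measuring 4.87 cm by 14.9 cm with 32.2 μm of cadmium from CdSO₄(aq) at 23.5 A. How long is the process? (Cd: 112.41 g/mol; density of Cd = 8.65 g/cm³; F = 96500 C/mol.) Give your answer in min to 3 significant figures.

Plated area = 2 × 4.87 × 14.9 = 145.1 cm²
Volume = 145.1 × 32.2×10⁻⁴ cm = 0.4672 cm³
m(Cd) = 0.4672 × 8.65 = 4.041 g
n(Cd) = 4.041 / 112.41 = 0.03595 mol; n(e⁻) = 2 × 0.03595 = 0.07190 mol
Q = 0.07190 × 96500 = 6938 C
t = 6938 / 23.5 = 295.2 s = 4.92 min

4.92 min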